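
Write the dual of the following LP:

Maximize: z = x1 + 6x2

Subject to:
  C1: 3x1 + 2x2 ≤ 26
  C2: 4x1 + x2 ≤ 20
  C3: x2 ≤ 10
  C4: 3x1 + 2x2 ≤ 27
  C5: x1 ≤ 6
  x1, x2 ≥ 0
Minimize: z = 26y1 + 20y2 + 10y3 + 27y4 + 6y5

Subject to:
  C1: -3y1 - 4y2 - 3y4 - y5 ≤ -1
  C2: -2y1 - y2 - y3 - 2y4 ≤ -6
  y1, y2, y3, y4, y5 ≥ 0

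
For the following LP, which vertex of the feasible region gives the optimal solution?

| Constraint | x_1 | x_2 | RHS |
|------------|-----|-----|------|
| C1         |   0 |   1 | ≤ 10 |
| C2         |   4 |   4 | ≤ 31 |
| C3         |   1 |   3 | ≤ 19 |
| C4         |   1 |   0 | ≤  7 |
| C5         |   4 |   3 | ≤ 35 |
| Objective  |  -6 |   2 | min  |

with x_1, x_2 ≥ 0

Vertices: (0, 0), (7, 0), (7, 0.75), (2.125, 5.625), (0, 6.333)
Evaluating z = -6x_1 + 2x_2 at each vertex:
  (0, 0): z = 0
  (7, 0): z = -42
  (7, 0.75): z = -40.5
  (2.125, 5.625): z = -1.5
  (0, 6.333): z = 12.67

The smallest value is z = -42, attained at (7, 0).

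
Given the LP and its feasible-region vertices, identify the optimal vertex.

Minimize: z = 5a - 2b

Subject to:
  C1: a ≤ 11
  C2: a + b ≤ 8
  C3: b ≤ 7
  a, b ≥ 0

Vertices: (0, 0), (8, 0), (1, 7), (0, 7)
Evaluating z = 5a - 2b at each vertex:
  (0, 0): z = 0
  (8, 0): z = 40
  (1, 7): z = -9
  (0, 7): z = -14

The smallest value is z = -14, attained at (0, 7).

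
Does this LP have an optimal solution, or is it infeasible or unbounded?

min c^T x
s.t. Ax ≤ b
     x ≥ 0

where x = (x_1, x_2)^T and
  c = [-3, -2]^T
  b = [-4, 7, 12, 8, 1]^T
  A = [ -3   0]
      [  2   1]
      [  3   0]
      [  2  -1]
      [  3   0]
One constraint requires 3x_1 ≤ 1, while the constraint -3x_1 ≤ -4 is equivalent to 3x_1 ≥ 4. Together they would need 4 ≤ 3x_1 ≤ 1, which is impossible since 4 > 1. No point satisfies all constraints.

Infeasible — the constraint set is empty.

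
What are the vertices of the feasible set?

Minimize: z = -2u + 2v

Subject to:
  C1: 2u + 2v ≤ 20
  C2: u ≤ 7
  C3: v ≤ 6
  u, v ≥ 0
Each vertex is the intersection of two constraint boundaries that also satisfies all remaining constraints:
  u = 0 and v = 0 → (0, 0)
  u = 7 and v = 0 → (7, 0)
  2u + 2v = 20 and u = 7 → (7, 3)
  2u + 2v = 20 and v = 6 → (4, 6)
  v = 6 and u = 0 → (0, 6)

Vertices: (0, 0), (7, 0), (7, 3), (4, 6), (0, 6)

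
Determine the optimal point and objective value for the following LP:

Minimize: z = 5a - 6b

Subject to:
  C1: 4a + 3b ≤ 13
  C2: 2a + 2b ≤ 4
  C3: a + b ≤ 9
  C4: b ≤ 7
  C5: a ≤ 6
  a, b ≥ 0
Each vertex is the intersection of two constraint boundaries that also satisfies all remaining constraints:
  a = 0 and b = 0 → (0, 0)
  2a + 2b = 4 and b = 0 → (2, 0)
  2a + 2b = 4 and a = 0 → (0, 2)

Evaluating z = 5a - 6b at each vertex:
  (0, 0): z = 0
  (2, 0): z = 10
  (0, 2): z = -12

The minimum is at (0, 2) with z = -12.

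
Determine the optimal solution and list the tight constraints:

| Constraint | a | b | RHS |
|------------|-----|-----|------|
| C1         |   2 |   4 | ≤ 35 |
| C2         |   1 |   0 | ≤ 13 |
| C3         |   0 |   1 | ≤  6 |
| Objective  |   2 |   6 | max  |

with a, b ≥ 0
Optimal: a = 5.5, b = 6
Binding: C1, C3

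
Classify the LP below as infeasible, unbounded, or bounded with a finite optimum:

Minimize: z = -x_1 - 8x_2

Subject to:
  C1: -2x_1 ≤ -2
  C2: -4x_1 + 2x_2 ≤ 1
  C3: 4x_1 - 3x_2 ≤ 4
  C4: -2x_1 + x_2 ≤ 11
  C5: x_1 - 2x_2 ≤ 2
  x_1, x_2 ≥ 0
Feasible point: (1, 0) satisfies every constraint, so the LP is feasible.
Direction d = (1, 2): for each constraint row a, a·d ≤ 0 —
  (-2)(1) + (0)(2) = -2 ≤ 0
  (-4)(1) + (2)(2) = 0 ≤ 0
  (4)(1) + (-3)(2) = -2 ≤ 0
  (-2)(1) + (1)(2) = 0 ≤ 0
  (1)(1) + (-2)(2) = -3 ≤ 0
and d ≥ 0, so (1, 0) + t·d stays feasible for every t ≥ 0. Along this ray z = -x_1 - 8x_2 changes by -17 per unit t, so z → −∞.

Unbounded — the objective can decrease without bound over the feasible region.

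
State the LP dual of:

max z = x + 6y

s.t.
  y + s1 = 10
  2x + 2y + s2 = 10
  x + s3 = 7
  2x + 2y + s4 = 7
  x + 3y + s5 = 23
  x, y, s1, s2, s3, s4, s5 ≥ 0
Minimize: z = 10y1 + 10y2 + 7y3 + 7y4 + 23y5

Subject to:
  C1: -2y2 - y3 - 2y4 - y5 ≤ -1
  C2: -y1 - 2y2 - 2y4 - 3y5 ≤ -6
  y1, y2, y3, y4, y5 ≥ 0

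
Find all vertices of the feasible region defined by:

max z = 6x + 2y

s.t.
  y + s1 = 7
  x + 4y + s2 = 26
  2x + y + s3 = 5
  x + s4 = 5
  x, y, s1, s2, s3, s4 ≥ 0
Each vertex is the intersection of two constraint boundaries that also satisfies all remaining constraints:
  x = 0 and y = 0 → (0, 0)
  2x + y = 5 and y = 0 → (2.5, 0)
  2x + y = 5 and x = 0 → (0, 5)

Vertices: (0, 0), (2.5, 0), (0, 5)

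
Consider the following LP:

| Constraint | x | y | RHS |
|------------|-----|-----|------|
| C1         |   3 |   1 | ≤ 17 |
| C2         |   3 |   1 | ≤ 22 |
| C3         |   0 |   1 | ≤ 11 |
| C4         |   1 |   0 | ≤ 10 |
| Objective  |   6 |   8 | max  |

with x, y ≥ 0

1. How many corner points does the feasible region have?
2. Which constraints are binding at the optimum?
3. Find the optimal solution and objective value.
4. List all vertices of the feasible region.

1. 4
2. C1, C3
3. x = 2, y = 11, z = 100
4. (0, 0), (5.667, 0), (2, 11), (0, 11)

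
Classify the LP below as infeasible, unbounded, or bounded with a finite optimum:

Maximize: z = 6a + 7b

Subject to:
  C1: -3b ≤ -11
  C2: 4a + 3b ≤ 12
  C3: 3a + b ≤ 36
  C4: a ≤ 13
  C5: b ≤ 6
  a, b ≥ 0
The point (0, 4) satisfies every constraint, so the LP is feasible; the constraints give a ≤ 13 and b ≤ 6, which with a, b ≥ 0 keep the feasible region inside a bounded box. A feasible, bounded LP attains a finite optimum at a vertex.

Bounded optimum: z* = 28 at (0, 4).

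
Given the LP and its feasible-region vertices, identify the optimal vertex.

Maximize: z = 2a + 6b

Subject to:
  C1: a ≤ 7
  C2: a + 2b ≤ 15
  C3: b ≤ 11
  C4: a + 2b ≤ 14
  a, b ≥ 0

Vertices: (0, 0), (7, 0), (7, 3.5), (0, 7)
(0, 7) with z = 42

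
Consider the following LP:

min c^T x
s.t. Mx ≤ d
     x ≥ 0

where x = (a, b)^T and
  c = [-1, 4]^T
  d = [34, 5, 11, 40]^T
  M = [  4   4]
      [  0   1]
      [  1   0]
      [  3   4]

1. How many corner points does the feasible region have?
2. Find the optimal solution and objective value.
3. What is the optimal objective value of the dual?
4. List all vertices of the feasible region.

1. 4
2. a = 8.5, b = 0, z = -8.5
3. -8.5 (by strong duality, equal to the primal optimum)
4. (0, 0), (8.5, 0), (3.5, 5), (0, 5)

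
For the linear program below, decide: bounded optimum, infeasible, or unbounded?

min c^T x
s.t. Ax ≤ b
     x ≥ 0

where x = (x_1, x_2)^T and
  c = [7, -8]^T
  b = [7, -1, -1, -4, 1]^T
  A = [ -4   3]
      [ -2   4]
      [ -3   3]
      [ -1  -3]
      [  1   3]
One constraint requires x_1 + 3x_2 ≤ 1, while the constraint -x_1 - 3x_2 ≤ -4 is equivalent to x_1 + 3x_2 ≥ 4. Together they would need 4 ≤ x_1 + 3x_2 ≤ 1, which is impossible since 4 > 1. No point satisfies all constraints.

Infeasible: no point satisfies all constraints simultaneously.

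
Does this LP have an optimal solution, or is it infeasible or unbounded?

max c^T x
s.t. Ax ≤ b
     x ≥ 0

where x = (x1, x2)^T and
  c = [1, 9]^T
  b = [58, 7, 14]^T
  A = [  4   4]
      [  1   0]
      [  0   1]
The point (0.5, 14) satisfies every constraint, so the LP is feasible; the constraints give x1 ≤ 7 and x2 ≤ 14, which with x1, x2 ≥ 0 keep the feasible region inside a bounded box. A feasible, bounded LP attains a finite optimum at a vertex.

Evaluating z = x1 + 9x2 at each vertex:
  (0, 0): z = 0
  (7, 0): z = 7
  (7, 7.5): z = 74.5
  (0.5, 14): z = 126.5
  (0, 14): z = 126

Feasible with finite optimum z* = 126.5 at (0.5, 14).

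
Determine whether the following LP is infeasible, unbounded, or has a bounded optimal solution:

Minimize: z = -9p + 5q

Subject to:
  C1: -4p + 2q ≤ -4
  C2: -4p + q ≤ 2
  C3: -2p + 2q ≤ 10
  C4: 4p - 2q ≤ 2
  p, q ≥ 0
C4 requires 4p - 2q ≤ 2, while C1 (-4p + 2q ≤ -4) is equivalent to 4p - 2q ≥ 4. Together they would need 4 ≤ 4p - 2q ≤ 2, which is impossible since 4 > 2. No point satisfies all constraints.

Infeasible: no point satisfies all constraints simultaneously.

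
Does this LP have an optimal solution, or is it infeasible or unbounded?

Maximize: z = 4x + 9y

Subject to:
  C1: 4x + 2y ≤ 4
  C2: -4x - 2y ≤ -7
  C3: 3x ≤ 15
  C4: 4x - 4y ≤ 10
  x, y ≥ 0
C1 requires 4x + 2y ≤ 4, while C2 (-4x - 2y ≤ -7) is equivalent to 4x + 2y ≥ 7. Together they would need 7 ≤ 4x + 2y ≤ 4, which is impossible since 7 > 4. No point satisfies all constraints.

The feasible region is empty; the LP is infeasible.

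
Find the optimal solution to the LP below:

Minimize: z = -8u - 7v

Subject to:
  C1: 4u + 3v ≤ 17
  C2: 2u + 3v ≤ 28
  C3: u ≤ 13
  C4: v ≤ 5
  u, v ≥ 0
Each vertex is the intersection of two constraint boundaries that also satisfies all remaining constraints:
  u = 0 and v = 0 → (0, 0)
  4u + 3v = 17 and v = 0 → (4.25, 0)
  4u + 3v = 17 and v = 5 → (0.5, 5)
  v = 5 and u = 0 → (0, 5)

Evaluating z = -8u - 7v at each vertex:
  (0, 0): z = 0
  (4.25, 0): z = -34
  (0.5, 5): z = -39
  (0, 5): z = -35

The minimum is at (0.5, 5) with z = -39.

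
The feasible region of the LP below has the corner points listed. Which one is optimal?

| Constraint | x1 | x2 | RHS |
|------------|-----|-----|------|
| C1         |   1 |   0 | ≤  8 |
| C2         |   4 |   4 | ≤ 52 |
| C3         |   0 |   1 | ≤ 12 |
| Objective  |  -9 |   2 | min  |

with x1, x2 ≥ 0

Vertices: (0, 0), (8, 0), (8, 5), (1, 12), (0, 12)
Evaluating z = -9x1 + 2x2 at each vertex:
  (0, 0): z = 0
  (8, 0): z = -72
  (8, 5): z = -62
  (1, 12): z = 15
  (0, 12): z = 24

The smallest value is z = -72, attained at (8, 0).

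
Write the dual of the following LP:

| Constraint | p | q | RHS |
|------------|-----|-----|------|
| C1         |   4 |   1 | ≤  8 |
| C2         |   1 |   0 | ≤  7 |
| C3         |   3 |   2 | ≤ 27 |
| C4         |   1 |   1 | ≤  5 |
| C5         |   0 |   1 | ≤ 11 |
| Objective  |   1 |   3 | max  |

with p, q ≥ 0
Minimize: z = 8y1 + 7y2 + 27y3 + 5y4 + 11y5

Subject to:
  C1: -4y1 - y2 - 3y3 - y4 ≤ -1
  C2: -y1 - 2y3 - y4 - y5 ≤ -3
  y1, y2, y3, y4, y5 ≥ 0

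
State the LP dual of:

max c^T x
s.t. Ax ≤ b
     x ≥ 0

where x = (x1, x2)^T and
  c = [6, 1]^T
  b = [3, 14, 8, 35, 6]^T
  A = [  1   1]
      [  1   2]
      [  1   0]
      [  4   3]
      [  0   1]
Minimize: z = 3y1 + 14y2 + 8y3 + 35y4 + 6y5

Subject to:
  C1: -y1 - y2 - y3 - 4y4 ≤ -6
  C2: -y1 - 2y2 - 3y4 - y5 ≤ -1
  y1, y2, y3, y4, y5 ≥ 0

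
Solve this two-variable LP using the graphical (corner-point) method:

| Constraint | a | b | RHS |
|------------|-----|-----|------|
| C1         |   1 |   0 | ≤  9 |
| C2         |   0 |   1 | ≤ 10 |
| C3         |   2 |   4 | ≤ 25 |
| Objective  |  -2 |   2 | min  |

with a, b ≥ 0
a = 9, b = 0, z = -18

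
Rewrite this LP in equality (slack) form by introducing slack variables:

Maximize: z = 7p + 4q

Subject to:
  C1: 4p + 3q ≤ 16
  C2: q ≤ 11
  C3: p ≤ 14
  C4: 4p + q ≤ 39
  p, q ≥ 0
max z = 7p + 4q

s.t.
  4p + 3q + s1 = 16
  q + s2 = 11
  p + s3 = 14
  4p + q + s4 = 39
  p, q, s1, s2, s3, s4 ≥ 0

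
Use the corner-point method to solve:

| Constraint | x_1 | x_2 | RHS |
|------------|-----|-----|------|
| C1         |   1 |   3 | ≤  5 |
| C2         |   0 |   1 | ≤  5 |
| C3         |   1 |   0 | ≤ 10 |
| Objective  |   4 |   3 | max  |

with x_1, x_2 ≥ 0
Each vertex is the intersection of two constraint boundaries that also satisfies all remaining constraints:
  x_1 = 0 and x_2 = 0 → (0, 0)
  x_1 + 3x_2 = 5 and x_2 = 0 → (5, 0)
  x_1 + 3x_2 = 5 and x_1 = 0 → (0, 1.667)

Evaluating z = 4x_1 + 3x_2 at each vertex:
  (0, 0): z = 0
  (5, 0): z = 20
  (0, 1.667): z = 5

The maximum is at (5, 0) with z = 20.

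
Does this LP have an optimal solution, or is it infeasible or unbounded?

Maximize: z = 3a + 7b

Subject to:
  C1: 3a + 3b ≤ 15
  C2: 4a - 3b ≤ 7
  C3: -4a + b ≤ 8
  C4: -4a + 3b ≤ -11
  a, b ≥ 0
C2 requires 4a - 3b ≤ 7, while C4 (-4a + 3b ≤ -11) is equivalent to 4a - 3b ≥ 11. Together they would need 11 ≤ 4a - 3b ≤ 7, which is impossible since 11 > 7. No point satisfies all constraints.

The feasible region is empty; the LP is infeasible.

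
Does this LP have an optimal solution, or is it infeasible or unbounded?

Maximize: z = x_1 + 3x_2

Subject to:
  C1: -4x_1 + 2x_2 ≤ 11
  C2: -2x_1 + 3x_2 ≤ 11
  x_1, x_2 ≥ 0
Feasible point: (0, 0) satisfies every constraint, so the LP is feasible.
Direction d = (1, 0): for each constraint row a, a·d ≤ 0 —
  (-4)(1) + (2)(0) = -4 ≤ 0
  (-2)(1) + (3)(0) = -2 ≤ 0
and d ≥ 0, so (0, 0) + t·d stays feasible for every t ≥ 0. Along this ray z = x_1 + 3x_2 changes by 1 per unit t, so z → +∞.

The LP is unbounded; z can be made arbitrarily large.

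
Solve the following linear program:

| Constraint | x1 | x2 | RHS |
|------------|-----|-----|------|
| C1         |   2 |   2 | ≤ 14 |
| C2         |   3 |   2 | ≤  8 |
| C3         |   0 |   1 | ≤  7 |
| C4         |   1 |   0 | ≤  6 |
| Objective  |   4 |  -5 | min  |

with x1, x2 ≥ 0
Each vertex is the intersection of two constraint boundaries that also satisfies all remaining constraints:
  x1 = 0 and x2 = 0 → (0, 0)
  3x1 + 2x2 = 8 and x2 = 0 → (2.667, 0)
  3x1 + 2x2 = 8 and x1 = 0 → (0, 4)

Evaluating z = 4x1 - 5x2 at each vertex:
  (0, 0): z = 0
  (2.667, 0): z = 10.67
  (0, 4): z = -20

The minimum is at (0, 4) with z = -20.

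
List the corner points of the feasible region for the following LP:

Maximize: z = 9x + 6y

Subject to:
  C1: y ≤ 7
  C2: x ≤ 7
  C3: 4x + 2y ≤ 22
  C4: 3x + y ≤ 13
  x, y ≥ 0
Each vertex is the intersection of two constraint boundaries that also satisfies all remaining constraints:
  x = 0 and y = 0 → (0, 0)
  3x + y = 13 and y = 0 → (4.333, 0)
  y = 7 and 4x + 2y = 22 → (2, 7)
  y = 7 and x = 0 → (0, 7)

Vertices: (0, 0), (4.333, 0), (2, 7), (0, 7)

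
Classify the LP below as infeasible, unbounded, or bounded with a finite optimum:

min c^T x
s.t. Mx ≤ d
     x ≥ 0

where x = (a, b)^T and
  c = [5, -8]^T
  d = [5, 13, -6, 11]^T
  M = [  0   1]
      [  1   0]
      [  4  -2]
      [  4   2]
The point (0, 5) satisfies every constraint, so the LP is feasible; the constraints give a ≤ 13 and b ≤ 5, which with a, b ≥ 0 keep the feasible region inside a bounded box. A feasible, bounded LP attains a finite optimum at a vertex.

Feasible with finite optimum z* = -40 at (0, 5).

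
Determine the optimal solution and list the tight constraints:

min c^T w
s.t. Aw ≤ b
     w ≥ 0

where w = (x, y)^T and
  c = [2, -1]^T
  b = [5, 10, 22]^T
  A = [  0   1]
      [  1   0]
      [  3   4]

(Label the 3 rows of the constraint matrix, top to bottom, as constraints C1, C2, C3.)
Optimal: x = 0, y = 5
Binding: C1, x ≥ 0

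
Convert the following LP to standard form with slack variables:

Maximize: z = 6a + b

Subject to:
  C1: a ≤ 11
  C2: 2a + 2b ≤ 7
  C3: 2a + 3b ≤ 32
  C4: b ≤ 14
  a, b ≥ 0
max z = 6a + b

s.t.
  a + s1 = 11
  2a + 2b + s2 = 7
  2a + 3b + s3 = 32
  b + s4 = 14
  a, b, s1, s2, s3, s4 ≥ 0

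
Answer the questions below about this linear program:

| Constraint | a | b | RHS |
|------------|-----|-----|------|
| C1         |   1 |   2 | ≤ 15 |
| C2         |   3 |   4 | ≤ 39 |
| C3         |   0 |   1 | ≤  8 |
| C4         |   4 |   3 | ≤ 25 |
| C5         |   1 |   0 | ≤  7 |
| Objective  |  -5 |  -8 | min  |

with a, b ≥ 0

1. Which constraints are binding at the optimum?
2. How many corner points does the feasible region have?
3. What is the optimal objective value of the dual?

1. C1, C4
2. 4
3. -61 (by strong duality, equal to the primal optimum)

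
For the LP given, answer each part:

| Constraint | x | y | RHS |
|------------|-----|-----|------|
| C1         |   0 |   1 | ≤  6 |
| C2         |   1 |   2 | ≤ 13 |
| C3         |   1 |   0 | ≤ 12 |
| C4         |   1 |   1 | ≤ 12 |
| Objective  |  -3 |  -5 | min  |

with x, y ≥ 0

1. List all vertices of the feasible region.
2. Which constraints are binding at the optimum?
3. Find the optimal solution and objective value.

1. (0, 0), (12, 0), (11, 1), (1, 6), (0, 6)
2. C2, C4
3. x = 11, y = 1, z = -38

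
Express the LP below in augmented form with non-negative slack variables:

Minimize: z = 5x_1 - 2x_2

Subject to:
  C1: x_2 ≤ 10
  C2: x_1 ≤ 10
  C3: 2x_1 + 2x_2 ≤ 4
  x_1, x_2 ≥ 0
min z = 5x_1 - 2x_2

s.t.
  x_2 + s1 = 10
  x_1 + s2 = 10
  2x_1 + 2x_2 + s3 = 4
  x_1, x_2, s1, s2, s3 ≥ 0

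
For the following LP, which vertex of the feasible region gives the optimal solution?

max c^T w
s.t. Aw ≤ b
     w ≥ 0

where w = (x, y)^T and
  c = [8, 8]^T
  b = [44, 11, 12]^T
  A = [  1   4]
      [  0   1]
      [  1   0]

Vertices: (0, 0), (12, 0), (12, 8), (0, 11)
(12, 8) with z = 160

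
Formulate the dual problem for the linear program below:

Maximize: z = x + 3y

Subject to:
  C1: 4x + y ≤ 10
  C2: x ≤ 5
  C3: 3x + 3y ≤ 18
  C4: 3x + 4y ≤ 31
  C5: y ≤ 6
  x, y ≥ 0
Minimize: z = 10y1 + 5y2 + 18y3 + 31y4 + 6y5

Subject to:
  C1: -4y1 - y2 - 3y3 - 3y4 ≤ -1
  C2: -y1 - 3y3 - 4y4 - y5 ≤ -3
  y1, y2, y3, y4, y5 ≥ 0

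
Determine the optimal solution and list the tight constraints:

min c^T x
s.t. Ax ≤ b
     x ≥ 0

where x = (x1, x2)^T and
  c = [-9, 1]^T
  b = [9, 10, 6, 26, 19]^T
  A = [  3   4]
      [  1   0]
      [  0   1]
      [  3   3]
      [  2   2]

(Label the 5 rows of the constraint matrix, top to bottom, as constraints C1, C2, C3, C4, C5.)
Optimal: x1 = 3, x2 = 0
Binding: C1, x2 ≥ 0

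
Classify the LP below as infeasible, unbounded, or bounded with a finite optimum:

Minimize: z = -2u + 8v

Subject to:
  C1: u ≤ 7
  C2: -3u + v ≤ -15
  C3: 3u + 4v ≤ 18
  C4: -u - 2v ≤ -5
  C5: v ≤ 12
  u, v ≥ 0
The point (6, 0) satisfies every constraint, so the LP is feasible; the constraints give u ≤ 7 and v ≤ 12, which with u, v ≥ 0 keep the feasible region inside a bounded box. A feasible, bounded LP attains a finite optimum at a vertex.

Bounded optimum: z* = -12 at (6, 0).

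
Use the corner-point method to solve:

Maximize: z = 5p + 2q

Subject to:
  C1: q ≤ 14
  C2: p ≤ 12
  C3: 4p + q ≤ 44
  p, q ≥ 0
Each vertex is the intersection of two constraint boundaries that also satisfies all remaining constraints:
  p = 0 and q = 0 → (0, 0)
  4p + q = 44 and q = 0 → (11, 0)
  q = 14 and 4p + q = 44 → (7.5, 14)
  q = 14 and p = 0 → (0, 14)

Evaluating z = 5p + 2q at each vertex:
  (0, 0): z = 0
  (11, 0): z = 55
  (7.5, 14): z = 65.5
  (0, 14): z = 28

The maximum is at (7.5, 14) with z = 65.5.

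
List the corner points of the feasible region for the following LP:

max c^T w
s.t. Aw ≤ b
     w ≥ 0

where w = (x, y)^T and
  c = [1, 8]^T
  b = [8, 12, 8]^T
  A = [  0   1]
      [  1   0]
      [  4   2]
Each vertex is the intersection of two constraint boundaries that also satisfies all remaining constraints:
  x = 0 and y = 0 → (0, 0)
  4x + 2y = 8 and y = 0 → (2, 0)
  4x + 2y = 8 and x = 0 → (0, 4)

Vertices: (0, 0), (2, 0), (0, 4)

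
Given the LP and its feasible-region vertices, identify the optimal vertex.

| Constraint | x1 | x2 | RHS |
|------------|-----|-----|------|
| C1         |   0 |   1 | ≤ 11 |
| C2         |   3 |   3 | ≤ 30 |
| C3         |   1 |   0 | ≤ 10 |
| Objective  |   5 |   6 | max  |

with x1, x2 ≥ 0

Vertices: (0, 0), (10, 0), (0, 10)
(0, 10) with z = 60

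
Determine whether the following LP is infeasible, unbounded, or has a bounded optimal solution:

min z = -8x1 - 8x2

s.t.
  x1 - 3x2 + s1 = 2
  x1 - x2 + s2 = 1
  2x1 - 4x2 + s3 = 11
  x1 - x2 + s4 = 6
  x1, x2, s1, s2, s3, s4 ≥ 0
Feasible point: (0, 0) satisfies every constraint, so the LP is feasible.
Direction d = (0, 1): for each constraint row a, a·d ≤ 0 —
  (1)(0) + (-3)(1) = -3 ≤ 0
  (1)(0) + (-1)(1) = -1 ≤ 0
  (2)(0) + (-4)(1) = -4 ≤ 0
  (1)(0) + (-1)(1) = -1 ≤ 0
and d ≥ 0, so (0, 0) + t·d stays feasible for every t ≥ 0. Along this ray z = -8x1 - 8x2 changes by -8 per unit t, so z → −∞.

The LP is unbounded; z can be made arbitrarily small.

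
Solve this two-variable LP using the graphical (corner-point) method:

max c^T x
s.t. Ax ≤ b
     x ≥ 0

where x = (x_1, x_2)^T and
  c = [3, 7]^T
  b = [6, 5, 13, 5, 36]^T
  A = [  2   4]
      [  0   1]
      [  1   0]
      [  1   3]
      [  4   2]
x_1 = 0, x_2 = 1.5, z = 10.5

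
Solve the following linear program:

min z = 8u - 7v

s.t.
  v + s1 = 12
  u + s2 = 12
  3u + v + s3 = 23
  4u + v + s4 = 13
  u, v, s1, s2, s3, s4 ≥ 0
u = 0, v = 12, z = -84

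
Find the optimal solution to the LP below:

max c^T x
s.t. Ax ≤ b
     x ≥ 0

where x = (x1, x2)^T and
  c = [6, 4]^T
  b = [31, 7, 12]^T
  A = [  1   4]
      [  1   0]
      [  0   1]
x1 = 7, x2 = 6, z = 66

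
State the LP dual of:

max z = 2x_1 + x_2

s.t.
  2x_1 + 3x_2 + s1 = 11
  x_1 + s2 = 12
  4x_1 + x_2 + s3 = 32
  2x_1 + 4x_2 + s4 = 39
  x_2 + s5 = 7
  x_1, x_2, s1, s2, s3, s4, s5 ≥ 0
Minimize: z = 11y1 + 12y2 + 32y3 + 39y4 + 7y5

Subject to:
  C1: -2y1 - y2 - 4y3 - 2y4 ≤ -2
  C2: -3y1 - y3 - 4y4 - y5 ≤ -1
  y1, y2, y3, y4, y5 ≥ 0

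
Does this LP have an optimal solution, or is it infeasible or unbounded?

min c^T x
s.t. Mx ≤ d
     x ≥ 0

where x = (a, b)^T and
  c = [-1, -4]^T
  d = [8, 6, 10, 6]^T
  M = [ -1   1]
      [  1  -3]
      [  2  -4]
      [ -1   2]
Feasible point: (0, 0) satisfies every constraint, so the LP is feasible.
Direction d = (2, 1): for each constraint row a, a·d ≤ 0 —
  (-1)(2) + (1)(1) = -1 ≤ 0
  (1)(2) + (-3)(1) = -1 ≤ 0
  (2)(2) + (-4)(1) = 0 ≤ 0
  (-1)(2) + (2)(1) = 0 ≤ 0
and d ≥ 0, so (0, 0) + t·d stays feasible for every t ≥ 0. Along this ray z = -a - 4b changes by -6 per unit t, so z → −∞.

The LP is unbounded; z can be made arbitrarily small.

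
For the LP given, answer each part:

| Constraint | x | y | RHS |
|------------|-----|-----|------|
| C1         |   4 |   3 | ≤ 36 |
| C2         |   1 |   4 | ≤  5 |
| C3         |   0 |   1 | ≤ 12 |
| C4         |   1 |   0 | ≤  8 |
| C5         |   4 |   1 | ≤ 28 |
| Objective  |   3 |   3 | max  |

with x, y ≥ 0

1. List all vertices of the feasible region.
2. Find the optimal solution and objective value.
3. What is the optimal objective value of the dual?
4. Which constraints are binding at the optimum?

1. (0, 0), (5, 0), (0, 1.25)
2. x = 5, y = 0, z = 15
3. 15 (by strong duality, equal to the primal optimum)
4. C2, y ≥ 0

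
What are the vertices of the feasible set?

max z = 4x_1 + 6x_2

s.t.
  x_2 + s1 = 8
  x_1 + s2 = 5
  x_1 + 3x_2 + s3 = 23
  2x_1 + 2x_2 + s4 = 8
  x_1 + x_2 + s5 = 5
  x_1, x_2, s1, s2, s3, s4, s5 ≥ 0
Each vertex is the intersection of two constraint boundaries that also satisfies all remaining constraints:
  x_1 = 0 and x_2 = 0 → (0, 0)
  2x_1 + 2x_2 = 8 and x_2 = 0 → (4, 0)
  2x_1 + 2x_2 = 8 and x_1 = 0 → (0, 4)

Vertices: (0, 0), (4, 0), (0, 4)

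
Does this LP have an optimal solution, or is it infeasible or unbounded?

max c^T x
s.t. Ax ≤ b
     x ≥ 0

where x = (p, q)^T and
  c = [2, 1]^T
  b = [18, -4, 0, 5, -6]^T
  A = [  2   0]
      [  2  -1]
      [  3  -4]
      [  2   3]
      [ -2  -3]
One constraint requires 2p + 3q ≤ 5, while the constraint -2p - 3q ≤ -6 is equivalent to 2p + 3q ≥ 6. Together they would need 6 ≤ 2p + 3q ≤ 5, which is impossible since 6 > 5. No point satisfies all constraints.

Infeasible: no point satisfies all constraints simultaneously.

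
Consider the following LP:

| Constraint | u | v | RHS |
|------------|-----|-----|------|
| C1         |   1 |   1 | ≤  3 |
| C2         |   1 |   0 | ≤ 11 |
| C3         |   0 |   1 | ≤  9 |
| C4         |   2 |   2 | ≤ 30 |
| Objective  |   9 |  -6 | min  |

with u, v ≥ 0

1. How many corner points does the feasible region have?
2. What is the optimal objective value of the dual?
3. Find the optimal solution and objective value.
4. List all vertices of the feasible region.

1. 3
2. -18 (by strong duality, equal to the primal optimum)
3. u = 0, v = 3, z = -18
4. (0, 0), (3, 0), (0, 3)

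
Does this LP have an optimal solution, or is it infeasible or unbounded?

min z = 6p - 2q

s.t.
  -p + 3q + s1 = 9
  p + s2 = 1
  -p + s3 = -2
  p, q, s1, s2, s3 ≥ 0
The row p + s2 = 1 with s2 ≥ 0 requires p ≤ 1, while the row -p + s3 = -2 with s3 ≥ 0 is equivalent to p ≥ 2. Together they would need 2 ≤ p ≤ 1, which is impossible since 2 > 1. No point satisfies all constraints.

Infeasible: no point satisfies all constraints simultaneously.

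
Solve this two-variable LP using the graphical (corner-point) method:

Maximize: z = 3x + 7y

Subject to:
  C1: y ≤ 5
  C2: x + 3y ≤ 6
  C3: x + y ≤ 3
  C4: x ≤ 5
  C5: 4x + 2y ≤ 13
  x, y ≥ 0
Each vertex is the intersection of two constraint boundaries that also satisfies all remaining constraints:
  x = 0 and y = 0 → (0, 0)
  x + y = 3 and y = 0 → (3, 0)
  x + 3y = 6 and x + y = 3 → (1.5, 1.5)
  x + 3y = 6 and x = 0 → (0, 2)

Evaluating z = 3x + 7y at each vertex:
  (0, 0): z = 0
  (3, 0): z = 9
  (1.5, 1.5): z = 15
  (0, 2): z = 14

The maximum is at (1.5, 1.5) with z = 15.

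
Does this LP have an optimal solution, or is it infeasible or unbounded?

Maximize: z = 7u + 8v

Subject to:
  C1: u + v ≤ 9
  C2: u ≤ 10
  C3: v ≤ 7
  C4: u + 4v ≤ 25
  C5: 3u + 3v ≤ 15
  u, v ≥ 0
The point (0, 5) satisfies every constraint, so the LP is feasible; the constraints give u ≤ 10 and v ≤ 7, which with u, v ≥ 0 keep the feasible region inside a bounded box. A feasible, bounded LP attains a finite optimum at a vertex.

The LP has an optimal solution: (0, 5) with z = 40.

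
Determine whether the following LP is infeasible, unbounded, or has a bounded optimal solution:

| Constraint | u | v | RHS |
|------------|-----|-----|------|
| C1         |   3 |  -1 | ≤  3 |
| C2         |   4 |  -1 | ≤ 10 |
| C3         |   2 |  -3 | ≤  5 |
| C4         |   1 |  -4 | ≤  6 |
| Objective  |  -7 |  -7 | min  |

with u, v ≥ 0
Feasible point: (0, 0) satisfies every constraint, so the LP is feasible.
Direction d = (0, 1): for each constraint row a, a·d ≤ 0 —
  (3)(0) + (-1)(1) = -1 ≤ 0
  (4)(0) + (-1)(1) = -1 ≤ 0
  (2)(0) + (-3)(1) = -3 ≤ 0
  (1)(0) + (-4)(1) = -4 ≤ 0
and d ≥ 0, so (0, 0) + t·d stays feasible for every t ≥ 0. Along this ray z = -7u - 7v changes by -7 per unit t, so z → −∞.

The LP is unbounded; z can be made arbitrarily small.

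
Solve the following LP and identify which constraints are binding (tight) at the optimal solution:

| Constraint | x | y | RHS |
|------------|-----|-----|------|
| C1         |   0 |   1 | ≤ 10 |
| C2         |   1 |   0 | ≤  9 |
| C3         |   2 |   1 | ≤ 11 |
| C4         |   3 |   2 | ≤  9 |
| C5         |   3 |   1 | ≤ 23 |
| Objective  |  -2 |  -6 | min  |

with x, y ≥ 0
Optimal: x = 0, y = 4.5
Binding: C4, x ≥ 0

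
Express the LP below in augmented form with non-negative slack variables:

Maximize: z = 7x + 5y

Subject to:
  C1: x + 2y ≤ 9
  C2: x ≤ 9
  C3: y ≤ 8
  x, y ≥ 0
max z = 7x + 5y

s.t.
  x + 2y + s1 = 9
  x + s2 = 9
  y + s3 = 8
  x, y, s1, s2, s3 ≥ 0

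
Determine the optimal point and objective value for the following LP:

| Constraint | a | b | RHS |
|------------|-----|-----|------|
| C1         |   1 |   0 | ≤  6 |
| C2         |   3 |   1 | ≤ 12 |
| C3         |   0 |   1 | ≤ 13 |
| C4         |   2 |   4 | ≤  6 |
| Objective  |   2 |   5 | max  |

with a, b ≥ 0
a = 0, b = 1.5, z = 7.5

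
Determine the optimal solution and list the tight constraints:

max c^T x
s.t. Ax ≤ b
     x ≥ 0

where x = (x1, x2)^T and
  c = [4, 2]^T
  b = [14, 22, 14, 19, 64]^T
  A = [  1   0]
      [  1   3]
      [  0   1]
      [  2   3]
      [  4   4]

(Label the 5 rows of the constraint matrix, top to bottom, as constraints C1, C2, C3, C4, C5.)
Optimal: x1 = 9.5, x2 = 0
Slack at optimum:
  C1: slack = 4.5
  C2: slack = 12.5
  C3: slack = 14
  C4: slack = 0 (binding)
  C5: slack = 26
  x1 ≥ 0: x1 = 9.5
  x2 ≥ 0: x2 = 0 (binding)
Binding constraints: C4, x2 ≥ 0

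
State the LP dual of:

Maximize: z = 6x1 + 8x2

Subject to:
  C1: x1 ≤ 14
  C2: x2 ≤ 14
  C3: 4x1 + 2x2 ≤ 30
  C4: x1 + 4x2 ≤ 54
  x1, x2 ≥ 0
Minimize: z = 14y1 + 14y2 + 30y3 + 54y4

Subject to:
  C1: -y1 - 4y3 - y4 ≤ -6
  C2: -y2 - 2y3 - 4y4 ≤ -8
  y1, y2, y3, y4 ≥ 0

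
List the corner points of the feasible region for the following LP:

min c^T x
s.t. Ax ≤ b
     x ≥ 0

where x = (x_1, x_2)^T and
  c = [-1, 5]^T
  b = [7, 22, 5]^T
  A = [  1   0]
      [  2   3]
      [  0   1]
Each vertex is the intersection of two constraint boundaries that also satisfies all remaining constraints:
  x_1 = 0 and x_2 = 0 → (0, 0)
  x_1 = 7 and x_2 = 0 → (7, 0)
  x_1 = 7 and 2x_1 + 3x_2 = 22 → (7, 2.667)
  2x_1 + 3x_2 = 22 and x_2 = 5 → (3.5, 5)
  x_2 = 5 and x_1 = 0 → (0, 5)

Vertices: (0, 0), (7, 0), (7, 2.667), (3.5, 5), (0, 5)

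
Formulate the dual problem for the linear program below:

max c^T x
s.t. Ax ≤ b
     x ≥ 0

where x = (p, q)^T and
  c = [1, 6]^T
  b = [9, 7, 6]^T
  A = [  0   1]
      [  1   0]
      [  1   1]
Minimize: z = 9y1 + 7y2 + 6y3

Subject to:
  C1: -y2 - y3 ≤ -1
  C2: -y1 - y3 ≤ -6
  y1, y2, y3 ≥ 0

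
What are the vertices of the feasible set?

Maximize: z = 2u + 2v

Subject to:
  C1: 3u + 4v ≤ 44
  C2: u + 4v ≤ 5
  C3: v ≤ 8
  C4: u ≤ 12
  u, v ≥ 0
Each vertex is the intersection of two constraint boundaries that also satisfies all remaining constraints:
  u = 0 and v = 0 → (0, 0)
  u + 4v = 5 and v = 0 → (5, 0)
  u + 4v = 5 and u = 0 → (0, 1.25)

Vertices: (0, 0), (5, 0), (0, 1.25)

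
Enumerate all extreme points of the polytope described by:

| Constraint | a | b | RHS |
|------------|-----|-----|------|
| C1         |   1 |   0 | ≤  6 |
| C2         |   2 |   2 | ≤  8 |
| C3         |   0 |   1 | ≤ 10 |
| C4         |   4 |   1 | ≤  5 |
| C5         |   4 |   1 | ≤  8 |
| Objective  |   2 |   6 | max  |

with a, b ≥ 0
Each vertex is the intersection of two constraint boundaries that also satisfies all remaining constraints:
  a = 0 and b = 0 → (0, 0)
  4a + b = 5 and b = 0 → (1.25, 0)
  2a + 2b = 8 and 4a + b = 5 → (0.3333, 3.667)
  2a + 2b = 8 and a = 0 → (0, 4)

Vertices: (0, 0), (1.25, 0), (0.3333, 3.667), (0, 4)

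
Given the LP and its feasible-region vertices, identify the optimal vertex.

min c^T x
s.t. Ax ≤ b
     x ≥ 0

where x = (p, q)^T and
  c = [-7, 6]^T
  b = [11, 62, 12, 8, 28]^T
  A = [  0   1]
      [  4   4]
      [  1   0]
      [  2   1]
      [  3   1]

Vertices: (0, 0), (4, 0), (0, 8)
(4, 0) with z = -28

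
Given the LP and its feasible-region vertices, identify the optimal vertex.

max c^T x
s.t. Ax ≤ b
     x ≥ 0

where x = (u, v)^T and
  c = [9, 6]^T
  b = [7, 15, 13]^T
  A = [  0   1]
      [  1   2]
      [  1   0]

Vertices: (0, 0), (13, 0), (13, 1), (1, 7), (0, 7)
Evaluating z = 9u + 6v at each vertex:
  (0, 0): z = 0
  (13, 0): z = 117
  (13, 1): z = 123
  (1, 7): z = 51
  (0, 7): z = 42

The largest value is z = 123, attained at (13, 1).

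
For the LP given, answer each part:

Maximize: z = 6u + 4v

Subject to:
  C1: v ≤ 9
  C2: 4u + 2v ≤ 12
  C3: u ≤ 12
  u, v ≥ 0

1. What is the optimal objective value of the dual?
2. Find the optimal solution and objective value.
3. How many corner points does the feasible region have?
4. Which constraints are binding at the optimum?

1. 24 (by strong duality, equal to the primal optimum)
2. u = 0, v = 6, z = 24
3. 3
4. C2, u ≥ 0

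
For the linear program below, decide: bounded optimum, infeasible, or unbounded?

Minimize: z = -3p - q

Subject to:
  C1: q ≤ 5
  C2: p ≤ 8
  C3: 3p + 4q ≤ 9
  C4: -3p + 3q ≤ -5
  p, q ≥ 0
The point (3, 0) satisfies every constraint, so the LP is feasible; the constraints give p ≤ 8 and q ≤ 5, which with p, q ≥ 0 keep the feasible region inside a bounded box. A feasible, bounded LP attains a finite optimum at a vertex.

Evaluating z = -3p - q at each vertex:
  (1.667, 0): z = -5
  (3, 0): z = -9
  (2.238, 0.5714): z = -7.286

Bounded optimum: z* = -9 at (3, 0).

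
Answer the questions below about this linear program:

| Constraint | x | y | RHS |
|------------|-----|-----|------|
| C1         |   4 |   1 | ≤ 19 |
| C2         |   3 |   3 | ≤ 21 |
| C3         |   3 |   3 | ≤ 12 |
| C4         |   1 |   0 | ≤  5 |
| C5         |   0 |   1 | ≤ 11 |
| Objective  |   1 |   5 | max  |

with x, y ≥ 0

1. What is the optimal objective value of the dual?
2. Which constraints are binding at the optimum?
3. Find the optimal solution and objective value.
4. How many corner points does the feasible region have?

1. 20 (by strong duality, equal to the primal optimum)
2. C3, x ≥ 0
3. x = 0, y = 4, z = 20
4. 3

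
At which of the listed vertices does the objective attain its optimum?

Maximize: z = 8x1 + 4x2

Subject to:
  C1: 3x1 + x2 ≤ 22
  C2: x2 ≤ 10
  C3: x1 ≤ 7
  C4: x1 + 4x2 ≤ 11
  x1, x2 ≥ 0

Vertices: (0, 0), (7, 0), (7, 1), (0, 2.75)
Evaluating z = 8x1 + 4x2 at each vertex:
  (0, 0): z = 0
  (7, 0): z = 56
  (7, 1): z = 60
  (0, 2.75): z = 11

The largest value is z = 60, attained at (7, 1).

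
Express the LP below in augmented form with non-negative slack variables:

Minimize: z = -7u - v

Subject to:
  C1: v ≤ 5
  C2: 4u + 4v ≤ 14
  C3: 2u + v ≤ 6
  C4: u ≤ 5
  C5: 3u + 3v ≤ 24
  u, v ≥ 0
min z = -7u - v

s.t.
  v + s1 = 5
  4u + 4v + s2 = 14
  2u + v + s3 = 6
  u + s4 = 5
  3u + 3v + s5 = 24
  u, v, s1, s2, s3, s4, s5 ≥ 0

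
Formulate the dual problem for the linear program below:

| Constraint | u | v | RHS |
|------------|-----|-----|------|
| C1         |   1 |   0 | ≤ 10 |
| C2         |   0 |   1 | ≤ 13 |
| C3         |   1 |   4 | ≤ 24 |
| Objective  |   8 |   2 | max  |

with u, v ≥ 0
Minimize: z = 10y1 + 13y2 + 24y3

Subject to:
  C1: -y1 - y3 ≤ -8
  C2: -y2 - 4y3 ≤ -2
  y1, y2, y3 ≥ 0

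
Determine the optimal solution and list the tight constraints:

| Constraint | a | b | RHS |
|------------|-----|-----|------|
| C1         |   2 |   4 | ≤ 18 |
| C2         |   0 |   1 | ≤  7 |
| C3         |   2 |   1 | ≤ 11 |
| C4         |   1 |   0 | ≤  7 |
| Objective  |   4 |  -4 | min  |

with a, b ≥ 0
Optimal: a = 0, b = 4.5
Slack at optimum:
  C1: slack = 0 (binding)
  C2: slack = 2.5
  C3: slack = 6.5
  C4: slack = 7
  a ≥ 0: a = 0 (binding)
  b ≥ 0: b = 4.5
Binding constraints: C1, a ≥ 0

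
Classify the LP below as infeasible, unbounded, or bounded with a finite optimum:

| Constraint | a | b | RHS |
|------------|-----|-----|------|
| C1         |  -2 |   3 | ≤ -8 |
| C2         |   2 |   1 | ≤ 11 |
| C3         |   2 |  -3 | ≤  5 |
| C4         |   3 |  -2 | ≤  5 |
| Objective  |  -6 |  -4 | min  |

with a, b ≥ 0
C3 requires 2a - 3b ≤ 5, while C1 (-2a + 3b ≤ -8) is equivalent to 2a - 3b ≥ 8. Together they would need 8 ≤ 2a - 3b ≤ 5, which is impossible since 8 > 5. No point satisfies all constraints.

Infeasible — the constraint set is empty.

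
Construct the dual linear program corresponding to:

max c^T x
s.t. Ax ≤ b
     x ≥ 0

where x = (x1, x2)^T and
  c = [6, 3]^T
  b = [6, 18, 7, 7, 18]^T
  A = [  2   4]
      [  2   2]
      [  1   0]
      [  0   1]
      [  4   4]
Minimize: z = 6y1 + 18y2 + 7y3 + 7y4 + 18y5

Subject to:
  C1: -2y1 - 2y2 - y3 - 4y5 ≤ -6
  C2: -4y1 - 2y2 - y4 - 4y5 ≤ -3
  y1, y2, y3, y4, y5 ≥ 0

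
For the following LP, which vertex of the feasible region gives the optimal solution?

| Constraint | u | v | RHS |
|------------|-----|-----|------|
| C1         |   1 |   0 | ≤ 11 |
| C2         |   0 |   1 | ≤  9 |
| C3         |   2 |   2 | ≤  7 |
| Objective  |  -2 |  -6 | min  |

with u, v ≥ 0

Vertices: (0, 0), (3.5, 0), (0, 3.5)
Evaluating z = -2u - 6v at each vertex:
  (0, 0): z = 0
  (3.5, 0): z = -7
  (0, 3.5): z = -21

The smallest value is z = -21, attained at (0, 3.5).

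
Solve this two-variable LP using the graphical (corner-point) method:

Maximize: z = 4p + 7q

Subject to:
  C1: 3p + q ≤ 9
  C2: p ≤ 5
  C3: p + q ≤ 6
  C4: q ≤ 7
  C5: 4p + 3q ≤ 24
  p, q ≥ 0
p = 0, q = 6, z = 42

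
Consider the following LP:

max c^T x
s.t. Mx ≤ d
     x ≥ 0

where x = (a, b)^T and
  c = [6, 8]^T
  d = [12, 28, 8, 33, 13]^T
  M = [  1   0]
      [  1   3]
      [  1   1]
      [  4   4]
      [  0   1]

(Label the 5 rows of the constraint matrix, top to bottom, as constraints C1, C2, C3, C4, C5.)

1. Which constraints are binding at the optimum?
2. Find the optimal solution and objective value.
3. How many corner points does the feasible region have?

1. C3, a ≥ 0
2. a = 0, b = 8, z = 64
3. 3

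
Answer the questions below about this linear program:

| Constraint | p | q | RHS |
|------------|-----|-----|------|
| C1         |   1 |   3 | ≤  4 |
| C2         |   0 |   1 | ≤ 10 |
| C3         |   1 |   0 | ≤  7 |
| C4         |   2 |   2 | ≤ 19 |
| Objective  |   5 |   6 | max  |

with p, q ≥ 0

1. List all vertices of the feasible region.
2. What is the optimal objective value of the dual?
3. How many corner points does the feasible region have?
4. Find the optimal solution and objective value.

1. (0, 0), (4, 0), (0, 1.333)
2. 20 (by strong duality, equal to the primal optimum)
3. 3
4. p = 4, q = 0, z = 20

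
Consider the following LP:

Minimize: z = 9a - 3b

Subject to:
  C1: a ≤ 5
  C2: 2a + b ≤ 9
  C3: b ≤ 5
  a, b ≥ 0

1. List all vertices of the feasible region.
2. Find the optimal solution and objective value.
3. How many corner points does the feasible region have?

1. (0, 0), (4.5, 0), (2, 5), (0, 5)
2. a = 0, b = 5, z = -15
3. 4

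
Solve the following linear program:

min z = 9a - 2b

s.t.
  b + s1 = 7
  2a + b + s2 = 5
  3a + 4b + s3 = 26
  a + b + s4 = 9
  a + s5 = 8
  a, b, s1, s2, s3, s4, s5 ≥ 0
Each vertex is the intersection of two constraint boundaries that also satisfies all remaining constraints:
  a = 0 and b = 0 → (0, 0)
  2a + b = 5 and b = 0 → (2.5, 0)
  2a + b = 5 and a = 0 → (0, 5)

Evaluating z = 9a - 2b at each vertex:
  (0, 0): z = 0
  (2.5, 0): z = 22.5
  (0, 5): z = -10

The minimum is at (0, 5) with z = -10.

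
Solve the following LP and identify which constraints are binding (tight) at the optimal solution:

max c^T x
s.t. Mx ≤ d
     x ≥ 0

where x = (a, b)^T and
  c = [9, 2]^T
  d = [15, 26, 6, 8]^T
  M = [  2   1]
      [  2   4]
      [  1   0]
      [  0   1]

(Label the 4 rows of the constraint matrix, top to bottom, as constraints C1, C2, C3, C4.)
Optimal: a = 6, b = 3
Slack at optimum:
  C1: slack = 0 (binding)
  C2: slack = 2
  C3: slack = 0 (binding)
  C4: slack = 5
  a ≥ 0: a = 6
  b ≥ 0: b = 3
Binding constraints: C1, C3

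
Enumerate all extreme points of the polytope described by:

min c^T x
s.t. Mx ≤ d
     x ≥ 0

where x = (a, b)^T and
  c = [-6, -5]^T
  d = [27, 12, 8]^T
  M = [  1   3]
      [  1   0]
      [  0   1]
Each vertex is the intersection of two constraint boundaries that also satisfies all remaining constraints:
  a = 0 and b = 0 → (0, 0)
  a = 12 and b = 0 → (12, 0)
  a + 3b = 27 and a = 12 → (12, 5)
  a + 3b = 27 and b = 8 → (3, 8)
  b = 8 and a = 0 → (0, 8)

Vertices: (0, 0), (12, 0), (12, 5), (3, 8), (0, 8)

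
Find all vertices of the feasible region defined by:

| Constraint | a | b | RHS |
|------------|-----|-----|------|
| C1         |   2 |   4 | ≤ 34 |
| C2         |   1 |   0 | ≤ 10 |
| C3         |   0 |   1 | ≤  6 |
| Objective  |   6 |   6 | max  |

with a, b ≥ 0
Each vertex is the intersection of two constraint boundaries that also satisfies all remaining constraints:
  a = 0 and b = 0 → (0, 0)
  a = 10 and b = 0 → (10, 0)
  2a + 4b = 34 and a = 10 → (10, 3.5)
  2a + 4b = 34 and b = 6 → (5, 6)
  b = 6 and a = 0 → (0, 6)

Vertices: (0, 0), (10, 0), (10, 3.5), (5, 6), (0, 6)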